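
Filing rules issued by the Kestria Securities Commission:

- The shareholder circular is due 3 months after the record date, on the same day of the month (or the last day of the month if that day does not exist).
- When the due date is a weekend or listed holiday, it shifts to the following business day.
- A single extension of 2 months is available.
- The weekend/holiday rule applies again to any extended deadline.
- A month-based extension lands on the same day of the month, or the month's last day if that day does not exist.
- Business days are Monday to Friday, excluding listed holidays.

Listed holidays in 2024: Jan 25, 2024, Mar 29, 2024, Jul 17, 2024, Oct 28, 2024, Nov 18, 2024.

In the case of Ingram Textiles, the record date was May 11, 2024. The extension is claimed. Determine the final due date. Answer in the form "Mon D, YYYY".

Moving 3 months forward from May 11, 2024 on the corresponding day gives Aug 11, 2024.
Aug 11, 2024 is a Sunday; the next business day is Aug 12, 2024 (Monday).
Add 2 months to Aug 12, 2024: Oct 12, 2024.
Oct 12, 2024 falls on a Saturday. Rolling to the next business day gives Oct 14, 2024, a Monday.
The final due date is Oct 14, 2024.

Oct 14, 2024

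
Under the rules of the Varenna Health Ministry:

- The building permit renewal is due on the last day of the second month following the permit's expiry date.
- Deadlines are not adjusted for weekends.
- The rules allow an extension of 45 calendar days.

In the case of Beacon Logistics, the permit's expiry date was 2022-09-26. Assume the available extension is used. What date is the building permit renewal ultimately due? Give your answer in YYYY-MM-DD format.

2023-01-14

2 months after 2022-09-26 falls in November 2022; the last day of that month is 2022-11-30.
No adjustment is made for weekends or holidays, so 2022-11-30 stands.
Add the 45 calendar-day extension to 2022-11-30: 2023-01-14.
2023-01-14 is a Saturday; no weekend or holiday adjustment applies.
So the filing is due 2023-01-14.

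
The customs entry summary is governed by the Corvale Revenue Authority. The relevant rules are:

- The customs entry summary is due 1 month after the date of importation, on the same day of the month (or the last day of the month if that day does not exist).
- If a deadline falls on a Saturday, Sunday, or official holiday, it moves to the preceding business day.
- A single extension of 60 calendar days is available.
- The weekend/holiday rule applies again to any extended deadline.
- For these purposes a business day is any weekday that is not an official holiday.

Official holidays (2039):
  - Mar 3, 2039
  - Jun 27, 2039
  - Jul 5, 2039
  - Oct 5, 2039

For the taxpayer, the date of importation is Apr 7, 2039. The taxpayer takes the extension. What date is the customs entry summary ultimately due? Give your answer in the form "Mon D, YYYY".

Jul 4, 2039

Moving 1 month forward from Apr 7, 2039 on the corresponding day gives May 7, 2039.
May 7, 2039 falls on a Saturday. Rolling to the preceding business day gives May 6, 2039, a Friday.
With the 60-day extension, May 6, 2039 becomes Jul 5, 2039.
Jul 5, 2039 is a listed holiday; the preceding business day is Jul 4, 2039 (Monday).
So the filing is due Jul 4, 2039.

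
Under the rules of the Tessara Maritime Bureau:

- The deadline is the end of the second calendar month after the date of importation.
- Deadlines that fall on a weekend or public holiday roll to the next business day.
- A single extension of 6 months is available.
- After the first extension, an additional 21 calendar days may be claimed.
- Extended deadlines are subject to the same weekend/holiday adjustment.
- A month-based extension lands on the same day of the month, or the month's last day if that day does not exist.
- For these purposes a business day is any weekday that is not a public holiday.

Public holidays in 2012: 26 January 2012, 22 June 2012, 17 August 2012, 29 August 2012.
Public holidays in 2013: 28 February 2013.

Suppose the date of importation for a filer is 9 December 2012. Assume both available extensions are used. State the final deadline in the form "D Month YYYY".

2 months after 9 December 2012 falls in February 2013; the last day of that month is 28 February 2013.
28 February 2013 is a listed holiday, so it moves to the next business day, 1 March 2013 (Friday).
The 6 months extension carries 1 March 2013 to 1 September 2013.
1 September 2013 is a Sunday; the next business day is 2 September 2013 (Monday).
Applying the 21-calendar-day extension: 2 September 2013 + 21 days = 23 September 2013.
23 September 2013 (Monday) is already a business day.
Deadline: 23 September 2013.

23 September 2013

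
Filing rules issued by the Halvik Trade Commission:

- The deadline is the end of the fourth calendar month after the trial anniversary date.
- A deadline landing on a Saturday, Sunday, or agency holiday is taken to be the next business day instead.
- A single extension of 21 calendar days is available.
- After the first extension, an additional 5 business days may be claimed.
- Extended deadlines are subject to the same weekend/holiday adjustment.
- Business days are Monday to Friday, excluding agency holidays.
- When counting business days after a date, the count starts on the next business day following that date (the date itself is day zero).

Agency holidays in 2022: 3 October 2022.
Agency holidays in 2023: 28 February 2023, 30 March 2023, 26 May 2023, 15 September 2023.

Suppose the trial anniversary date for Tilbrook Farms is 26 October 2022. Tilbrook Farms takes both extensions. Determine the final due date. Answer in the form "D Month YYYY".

29 March 2023

4 months after 26 October 2022 falls in February 2023; the last day of that month is 28 February 2023.
Because 28 February 2023 is a listed holiday, the deadline becomes 1 March 2023 (Wednesday).
Applying the 21-calendar-day extension: 1 March 2023 + 21 days = 22 March 2023.
Since 22 March 2023 is a Wednesday and not a holiday, the date is unchanged.
The 5-business-day extension runs from 22 March 2023 to 29 March 2023.
29 March 2023 falls on a Wednesday, which is a business day, so no adjustment is needed.
Deadline: 29 March 2023.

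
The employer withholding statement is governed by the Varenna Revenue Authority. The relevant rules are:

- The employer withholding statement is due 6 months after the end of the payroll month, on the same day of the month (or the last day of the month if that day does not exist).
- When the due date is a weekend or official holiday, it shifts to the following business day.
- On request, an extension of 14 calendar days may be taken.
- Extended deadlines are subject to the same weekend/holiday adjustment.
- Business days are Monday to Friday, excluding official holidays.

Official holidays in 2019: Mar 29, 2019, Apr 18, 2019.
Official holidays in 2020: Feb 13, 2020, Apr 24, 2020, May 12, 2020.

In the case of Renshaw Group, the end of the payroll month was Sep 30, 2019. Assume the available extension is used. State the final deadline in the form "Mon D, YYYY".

Moving 6 months forward from Sep 30, 2019 on the corresponding day gives Mar 30, 2020.
Mar 30, 2020 is a Monday and not a listed holiday, so it stands.
Add the 14 calendar-day extension to Mar 30, 2020: Apr 13, 2020.
Apr 13, 2020 is a Monday and not a listed holiday, so it stands.
Deadline: Apr 13, 2020.

Apr 13, 2020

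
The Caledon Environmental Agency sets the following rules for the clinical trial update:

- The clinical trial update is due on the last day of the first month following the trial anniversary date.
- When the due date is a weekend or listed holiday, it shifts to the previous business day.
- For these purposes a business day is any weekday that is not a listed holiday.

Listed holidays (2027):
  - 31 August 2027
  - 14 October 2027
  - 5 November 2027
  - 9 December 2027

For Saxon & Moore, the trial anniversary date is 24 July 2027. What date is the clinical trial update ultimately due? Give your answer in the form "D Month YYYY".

30 August 2027

The first month after 24 July 2027 is August 2027, whose last day is 31 August 2027.
31 August 2027 falls on a listed holiday. Rolling to the preceding business day gives 30 August 2027, a Monday.
So the filing is due 30 August 2027.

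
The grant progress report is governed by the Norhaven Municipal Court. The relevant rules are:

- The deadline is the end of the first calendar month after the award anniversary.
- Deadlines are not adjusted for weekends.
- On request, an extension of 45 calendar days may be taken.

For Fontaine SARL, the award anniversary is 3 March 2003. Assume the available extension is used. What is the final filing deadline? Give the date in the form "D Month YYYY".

14 June 2003

1 month after 3 March 2003 falls in April 2003; the last day of that month is 30 April 2003.
No adjustment is made for weekends or holidays, so 30 April 2003 stands.
Add the 45 calendar-day extension to 30 April 2003: 14 June 2003.
14 June 2003 falls on a Saturday. The rules make no weekend/holiday allowance, so it remains 14 June 2003.
The final due date is 14 June 2003.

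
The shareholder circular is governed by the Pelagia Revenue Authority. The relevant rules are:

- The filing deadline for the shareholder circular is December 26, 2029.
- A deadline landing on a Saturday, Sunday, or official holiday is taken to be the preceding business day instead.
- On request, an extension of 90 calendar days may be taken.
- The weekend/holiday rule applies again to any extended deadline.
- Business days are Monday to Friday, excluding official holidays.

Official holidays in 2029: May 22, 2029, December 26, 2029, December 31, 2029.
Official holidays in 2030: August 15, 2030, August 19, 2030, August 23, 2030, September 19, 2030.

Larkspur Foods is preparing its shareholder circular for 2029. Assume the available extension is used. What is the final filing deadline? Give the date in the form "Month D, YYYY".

March 25, 2030

The statutory due date is December 26, 2029.
December 26, 2029 is a listed holiday; the preceding business day is December 25, 2029 (Tuesday).
The 90-calendar-day extension moves the deadline from December 25, 2029 to March 25, 2030.
March 25, 2030 falls on a Monday, which is a business day, so no adjustment is needed.
Deadline: March 25, 2030.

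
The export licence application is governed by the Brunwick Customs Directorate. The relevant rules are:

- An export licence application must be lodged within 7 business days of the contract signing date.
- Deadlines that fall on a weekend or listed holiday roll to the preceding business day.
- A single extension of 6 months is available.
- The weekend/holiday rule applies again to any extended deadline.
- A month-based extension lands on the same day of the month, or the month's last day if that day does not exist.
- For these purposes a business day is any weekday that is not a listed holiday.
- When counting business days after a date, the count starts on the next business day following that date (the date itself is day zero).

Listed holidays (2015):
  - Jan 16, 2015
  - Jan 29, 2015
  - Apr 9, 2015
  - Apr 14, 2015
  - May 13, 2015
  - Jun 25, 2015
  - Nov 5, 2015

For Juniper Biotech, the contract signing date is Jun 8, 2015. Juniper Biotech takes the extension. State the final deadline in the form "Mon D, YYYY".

Starting the day after Jun 8, 2015 and counting 7 business days lands on Jun 17, 2015.
Jun 17, 2015 (Wednesday) is already a business day.
The 6 months extension carries Jun 17, 2015 to Dec 17, 2015.
Since Dec 17, 2015 is a Thursday and not a holiday, the date is unchanged.
The final due date is Dec 17, 2015.

Dec 17, 2015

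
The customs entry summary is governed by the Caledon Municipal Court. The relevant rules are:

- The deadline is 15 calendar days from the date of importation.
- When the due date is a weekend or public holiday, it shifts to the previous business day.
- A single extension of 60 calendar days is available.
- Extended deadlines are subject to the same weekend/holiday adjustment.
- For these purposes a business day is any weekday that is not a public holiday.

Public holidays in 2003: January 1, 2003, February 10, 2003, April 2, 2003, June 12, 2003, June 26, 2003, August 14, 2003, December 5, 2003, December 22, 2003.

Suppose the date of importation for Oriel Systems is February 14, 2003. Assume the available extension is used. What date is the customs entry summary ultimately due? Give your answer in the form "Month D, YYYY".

From February 14, 2003, 15 calendar days later is March 1, 2003.
March 1, 2003 is a Saturday, so it moves to the preceding business day, February 28, 2003 (Friday).
Applying the 60-calendar-day extension: February 28, 2003 + 60 days = April 29, 2003.
April 29, 2003 falls on a Tuesday, which is a business day, so no adjustment is needed.
Deadline: April 29, 2003.

April 29, 2003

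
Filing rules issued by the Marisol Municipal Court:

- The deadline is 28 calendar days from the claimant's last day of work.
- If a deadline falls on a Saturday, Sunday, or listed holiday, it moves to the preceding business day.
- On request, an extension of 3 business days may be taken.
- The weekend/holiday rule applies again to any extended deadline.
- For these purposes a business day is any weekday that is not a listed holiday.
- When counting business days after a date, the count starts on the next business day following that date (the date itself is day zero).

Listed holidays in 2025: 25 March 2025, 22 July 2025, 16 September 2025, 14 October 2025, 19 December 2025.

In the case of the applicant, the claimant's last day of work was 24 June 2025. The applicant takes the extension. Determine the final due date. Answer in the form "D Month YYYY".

28 calendar days after 24 June 2025 is 22 July 2025.
Because 22 July 2025 is a listed holiday, the deadline becomes 21 July 2025 (Monday).
Counting 3 further business days from 21 July 2025 reaches 25 July 2025.
25 July 2025 falls on a Friday, which is a business day, so no adjustment is needed.
Deadline: 25 July 2025.

25 July 2025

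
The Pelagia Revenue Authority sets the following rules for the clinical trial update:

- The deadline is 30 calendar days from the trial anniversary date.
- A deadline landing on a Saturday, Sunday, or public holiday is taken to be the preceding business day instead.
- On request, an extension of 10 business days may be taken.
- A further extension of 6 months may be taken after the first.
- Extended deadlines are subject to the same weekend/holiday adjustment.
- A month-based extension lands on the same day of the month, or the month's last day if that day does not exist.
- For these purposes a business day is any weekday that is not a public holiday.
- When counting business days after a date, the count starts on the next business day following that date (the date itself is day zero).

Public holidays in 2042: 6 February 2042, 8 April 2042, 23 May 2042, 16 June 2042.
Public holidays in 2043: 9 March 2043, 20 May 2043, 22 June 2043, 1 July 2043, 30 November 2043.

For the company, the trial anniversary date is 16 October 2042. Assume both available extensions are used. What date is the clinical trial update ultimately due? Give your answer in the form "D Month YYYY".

30 calendar days after 16 October 2042 is 15 November 2042.
15 November 2042 is a Saturday; the preceding business day is 14 November 2042 (Friday).
Counting 10 further business days from 14 November 2042 reaches 28 November 2042.
28 November 2042 falls on a Friday, which is a business day, so no adjustment is needed.
The 6 months extension carries 28 November 2042 to 28 May 2043.
Since 28 May 2043 is a Thursday and not a holiday, the date is unchanged.
The final due date is 28 May 2043.

28 May 2043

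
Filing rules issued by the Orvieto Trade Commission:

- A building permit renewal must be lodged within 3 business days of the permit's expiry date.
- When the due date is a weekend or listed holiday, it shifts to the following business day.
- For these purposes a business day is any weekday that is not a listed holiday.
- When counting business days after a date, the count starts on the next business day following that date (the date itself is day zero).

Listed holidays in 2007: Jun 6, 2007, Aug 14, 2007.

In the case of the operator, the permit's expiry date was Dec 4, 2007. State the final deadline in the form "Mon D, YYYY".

Counting 3 business days after Dec 4, 2007 (skipping weekends and listed holidays) reaches Dec 7, 2007.
Dec 7, 2007 is a Friday and not a listed holiday, so it stands.
The final due date is Dec 7, 2007.

Dec 7, 2007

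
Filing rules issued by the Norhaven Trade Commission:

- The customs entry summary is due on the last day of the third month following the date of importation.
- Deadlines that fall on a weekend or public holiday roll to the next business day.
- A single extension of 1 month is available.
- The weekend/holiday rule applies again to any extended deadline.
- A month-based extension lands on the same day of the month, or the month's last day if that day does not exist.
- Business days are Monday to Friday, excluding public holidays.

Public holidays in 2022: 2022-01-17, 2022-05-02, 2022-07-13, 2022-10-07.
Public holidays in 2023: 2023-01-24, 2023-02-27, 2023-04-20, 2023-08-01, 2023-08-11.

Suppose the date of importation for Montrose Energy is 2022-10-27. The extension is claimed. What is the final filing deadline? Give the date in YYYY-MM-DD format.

3 months after 2022-10-27 is January 2023; that month ends on 2023-01-31.
2023-01-31 falls on a Tuesday, which is a business day, so no adjustment is needed.
Applying the 1 month extension: 1 month after 2023-01-31 is 2023-02-28 (day 31 does not exist in February, so the month's last day is used).
2023-02-28 (Tuesday) is already a business day.
The final due date is 2023-02-28.

2023-02-28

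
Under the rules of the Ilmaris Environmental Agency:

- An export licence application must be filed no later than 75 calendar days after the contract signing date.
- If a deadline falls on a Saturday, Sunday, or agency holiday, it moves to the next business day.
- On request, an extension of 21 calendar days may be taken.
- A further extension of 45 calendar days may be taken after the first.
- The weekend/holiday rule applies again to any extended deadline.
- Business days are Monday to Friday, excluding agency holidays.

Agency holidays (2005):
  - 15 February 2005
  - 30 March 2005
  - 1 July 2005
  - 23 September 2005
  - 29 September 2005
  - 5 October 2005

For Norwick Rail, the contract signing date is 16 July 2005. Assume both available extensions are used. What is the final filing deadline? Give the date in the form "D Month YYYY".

5 December 2005

From 16 July 2005, 75 calendar days later is 29 September 2005.
29 September 2005 is a listed holiday; the next business day is 30 September 2005 (Friday).
Add the 21 calendar-day extension to 30 September 2005: 21 October 2005.
21 October 2005 is a Friday and not a listed holiday, so it stands.
Applying the 45-calendar-day extension: 21 October 2005 + 45 days = 5 December 2005.
5 December 2005 (Monday) is already a business day.
The final due date is 5 December 2005.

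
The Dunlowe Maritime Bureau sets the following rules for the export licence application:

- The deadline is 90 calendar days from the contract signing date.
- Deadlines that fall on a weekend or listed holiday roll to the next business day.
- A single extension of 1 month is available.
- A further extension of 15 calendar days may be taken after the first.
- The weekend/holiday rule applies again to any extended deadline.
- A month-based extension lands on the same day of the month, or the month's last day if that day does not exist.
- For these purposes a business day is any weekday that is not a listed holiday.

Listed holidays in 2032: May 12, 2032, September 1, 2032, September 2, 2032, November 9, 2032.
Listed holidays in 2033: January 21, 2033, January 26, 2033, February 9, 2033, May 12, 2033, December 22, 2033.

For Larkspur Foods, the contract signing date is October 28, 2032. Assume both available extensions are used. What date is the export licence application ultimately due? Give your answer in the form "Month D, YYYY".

March 15, 2033

From October 28, 2032, 90 calendar days later is January 26, 2033.
January 26, 2033 is a listed holiday, so it moves to the next business day, January 27, 2033 (Thursday).
The 1 month extension carries January 27, 2033 to February 27, 2033.
February 27, 2033 is a Sunday; the next business day is February 28, 2033 (Monday).
Applying the 15-calendar-day extension: February 28, 2033 + 15 days = March 15, 2033.
March 15, 2033 is a Tuesday and not a listed holiday, so it stands.
Final deadline: March 15, 2033.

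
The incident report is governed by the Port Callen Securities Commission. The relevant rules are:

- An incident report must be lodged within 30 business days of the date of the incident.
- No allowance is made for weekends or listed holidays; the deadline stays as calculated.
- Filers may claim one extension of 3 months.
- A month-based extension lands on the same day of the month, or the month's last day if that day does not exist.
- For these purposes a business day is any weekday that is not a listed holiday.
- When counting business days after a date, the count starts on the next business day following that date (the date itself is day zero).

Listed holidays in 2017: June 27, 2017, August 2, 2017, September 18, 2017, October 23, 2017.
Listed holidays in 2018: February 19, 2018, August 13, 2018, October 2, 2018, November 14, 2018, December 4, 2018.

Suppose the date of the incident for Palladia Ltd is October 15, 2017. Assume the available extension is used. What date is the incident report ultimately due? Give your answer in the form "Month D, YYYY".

February 27, 2018

30 business days after October 15, 2017, excluding weekends and holidays, is November 27, 2017.
November 27, 2017 is a Monday; no weekend or holiday adjustment applies.
Add 3 months to November 27, 2017: February 27, 2018.
No adjustment is made for weekends or holidays, so February 27, 2018 stands.
The final due date is February 27, 2018.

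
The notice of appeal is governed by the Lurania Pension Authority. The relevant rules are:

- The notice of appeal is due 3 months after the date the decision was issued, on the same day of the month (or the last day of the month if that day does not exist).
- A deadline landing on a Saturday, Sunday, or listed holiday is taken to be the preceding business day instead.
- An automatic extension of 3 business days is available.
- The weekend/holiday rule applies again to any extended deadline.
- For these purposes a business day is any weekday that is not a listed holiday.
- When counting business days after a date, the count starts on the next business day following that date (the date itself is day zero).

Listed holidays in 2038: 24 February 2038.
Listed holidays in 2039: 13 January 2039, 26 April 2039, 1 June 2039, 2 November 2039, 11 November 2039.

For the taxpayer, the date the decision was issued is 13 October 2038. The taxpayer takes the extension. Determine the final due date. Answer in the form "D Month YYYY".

3 months after 13 October 2038, on the same day of the month, is 13 January 2039.
13 January 2039 falls on a listed holiday. Rolling to the preceding business day gives 12 January 2039, a Wednesday.
Applying the 3-business-day extension: 3 business days after 12 January 2039 is 18 January 2039.
Since 18 January 2039 is a Tuesday and not a holiday, the date is unchanged.
Final deadline: 18 January 2039.

18 January 2039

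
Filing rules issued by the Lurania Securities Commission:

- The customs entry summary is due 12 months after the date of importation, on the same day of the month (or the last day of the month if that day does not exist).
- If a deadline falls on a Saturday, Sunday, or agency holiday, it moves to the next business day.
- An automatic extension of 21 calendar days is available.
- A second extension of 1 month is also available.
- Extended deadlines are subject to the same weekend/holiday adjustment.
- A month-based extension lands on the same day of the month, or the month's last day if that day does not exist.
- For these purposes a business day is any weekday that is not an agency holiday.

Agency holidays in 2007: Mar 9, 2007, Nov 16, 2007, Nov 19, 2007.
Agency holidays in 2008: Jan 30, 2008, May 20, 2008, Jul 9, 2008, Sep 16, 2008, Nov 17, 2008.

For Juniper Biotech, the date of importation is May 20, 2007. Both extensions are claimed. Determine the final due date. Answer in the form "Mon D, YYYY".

12 months after May 20, 2007, on the same day of the month, is May 20, 2008.
May 20, 2008 is a listed holiday; the next business day is May 21, 2008 (Wednesday).
Add the 21 calendar-day extension to May 21, 2008: Jun 11, 2008.
Since Jun 11, 2008 is a Wednesday and not a holiday, the date is unchanged.
The 1 month extension carries Jun 11, 2008 to Jul 11, 2008.
Since Jul 11, 2008 is a Friday and not a holiday, the date is unchanged.
Deadline: Jul 11, 2008.

Jul 11, 2008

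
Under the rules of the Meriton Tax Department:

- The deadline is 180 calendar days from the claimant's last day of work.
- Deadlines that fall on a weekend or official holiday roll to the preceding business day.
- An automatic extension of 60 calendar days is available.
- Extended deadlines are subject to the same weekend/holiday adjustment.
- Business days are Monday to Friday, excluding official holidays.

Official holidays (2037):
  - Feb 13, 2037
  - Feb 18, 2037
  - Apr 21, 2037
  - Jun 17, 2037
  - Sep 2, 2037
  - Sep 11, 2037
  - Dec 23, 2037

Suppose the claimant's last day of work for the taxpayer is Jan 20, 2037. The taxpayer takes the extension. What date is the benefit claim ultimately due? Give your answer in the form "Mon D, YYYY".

From Jan 20, 2037, 180 calendar days later is Jul 19, 2037.
Jul 19, 2037 is a Sunday, so it moves to the preceding business day, Jul 17, 2037 (Friday).
With the 60-day extension, Jul 17, 2037 becomes Sep 15, 2037.
Sep 15, 2037 is a Tuesday and not a listed holiday, so it stands.
The final due date is Sep 15, 2037.

Sep 15, 2037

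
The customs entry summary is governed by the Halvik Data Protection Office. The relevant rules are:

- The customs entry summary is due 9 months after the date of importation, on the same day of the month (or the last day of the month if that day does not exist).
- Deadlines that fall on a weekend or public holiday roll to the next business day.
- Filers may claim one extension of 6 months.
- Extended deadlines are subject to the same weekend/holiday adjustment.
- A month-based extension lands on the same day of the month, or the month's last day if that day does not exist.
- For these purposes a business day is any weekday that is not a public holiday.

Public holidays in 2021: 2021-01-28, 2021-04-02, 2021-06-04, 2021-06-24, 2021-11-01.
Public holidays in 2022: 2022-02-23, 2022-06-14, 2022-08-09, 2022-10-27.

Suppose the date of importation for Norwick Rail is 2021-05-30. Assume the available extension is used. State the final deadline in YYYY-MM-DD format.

9 months after 2021-05-30, on the same day of the month, is 2022-02-28 (day 30 does not exist in February, so the month's last day is used).
Since 2022-02-28 is a Monday and not a holiday, the date is unchanged.
Applying the 6 months extension: 6 months after 2022-02-28 is 2022-08-28.
2022-08-28 falls on a Sunday. Rolling to the next business day gives 2022-08-29, a Monday.
So the filing is due 2022-08-29.

2022-08-29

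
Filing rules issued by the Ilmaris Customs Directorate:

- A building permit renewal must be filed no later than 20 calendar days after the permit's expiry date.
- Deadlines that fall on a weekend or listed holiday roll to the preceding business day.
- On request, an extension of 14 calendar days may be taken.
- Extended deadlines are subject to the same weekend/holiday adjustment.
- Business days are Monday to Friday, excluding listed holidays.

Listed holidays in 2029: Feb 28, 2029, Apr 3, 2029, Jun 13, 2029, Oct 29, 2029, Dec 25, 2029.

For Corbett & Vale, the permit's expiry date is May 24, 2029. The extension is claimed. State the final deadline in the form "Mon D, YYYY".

Trigger date May 24, 2029 + 20 calendar days = Jun 13, 2029.
Jun 13, 2029 is a listed holiday, so it moves to the preceding business day, Jun 12, 2029 (Tuesday).
Add the 14 calendar-day extension to Jun 12, 2029: Jun 26, 2029.
Jun 26, 2029 is a Tuesday and not a listed holiday, so it stands.
Deadline: Jun 26, 2029.

Jun 26, 2029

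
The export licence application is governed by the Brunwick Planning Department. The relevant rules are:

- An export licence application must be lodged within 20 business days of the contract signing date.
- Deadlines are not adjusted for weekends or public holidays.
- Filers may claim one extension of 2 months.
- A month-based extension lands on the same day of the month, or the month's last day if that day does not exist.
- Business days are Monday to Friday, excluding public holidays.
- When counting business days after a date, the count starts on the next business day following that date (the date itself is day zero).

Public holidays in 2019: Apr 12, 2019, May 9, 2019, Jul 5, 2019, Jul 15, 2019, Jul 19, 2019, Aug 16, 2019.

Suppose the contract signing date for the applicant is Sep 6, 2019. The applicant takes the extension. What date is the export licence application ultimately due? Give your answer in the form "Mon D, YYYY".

Dec 4, 2019

20 business days after Sep 6, 2019, excluding weekends and holidays, is Oct 4, 2019.
Oct 4, 2019 falls on a Friday. The rules make no weekend/holiday allowance, so it remains Oct 4, 2019.
Add 2 months to Oct 4, 2019: Dec 4, 2019.
Dec 4, 2019 is a Wednesday; no weekend or holiday adjustment applies.
Deadline: Dec 4, 2019.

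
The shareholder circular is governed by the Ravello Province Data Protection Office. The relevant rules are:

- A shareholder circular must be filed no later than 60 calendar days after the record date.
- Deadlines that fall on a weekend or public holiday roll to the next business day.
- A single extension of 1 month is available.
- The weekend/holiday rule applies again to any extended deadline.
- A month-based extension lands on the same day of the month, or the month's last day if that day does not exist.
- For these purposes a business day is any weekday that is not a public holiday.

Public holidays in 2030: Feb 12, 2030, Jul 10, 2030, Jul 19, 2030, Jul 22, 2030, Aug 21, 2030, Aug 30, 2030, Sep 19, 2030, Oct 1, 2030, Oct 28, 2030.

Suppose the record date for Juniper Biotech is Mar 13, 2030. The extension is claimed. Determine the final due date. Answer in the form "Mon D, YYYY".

60 calendar days after Mar 13, 2030 is May 12, 2030.
May 12, 2030 falls on a Sunday. Rolling to the next business day gives May 13, 2030, a Monday.
The 1 month extension carries May 13, 2030 to Jun 13, 2030.
Since Jun 13, 2030 is a Thursday and not a holiday, the date is unchanged.
So the filing is due Jun 13, 2030.

Jun 13, 2030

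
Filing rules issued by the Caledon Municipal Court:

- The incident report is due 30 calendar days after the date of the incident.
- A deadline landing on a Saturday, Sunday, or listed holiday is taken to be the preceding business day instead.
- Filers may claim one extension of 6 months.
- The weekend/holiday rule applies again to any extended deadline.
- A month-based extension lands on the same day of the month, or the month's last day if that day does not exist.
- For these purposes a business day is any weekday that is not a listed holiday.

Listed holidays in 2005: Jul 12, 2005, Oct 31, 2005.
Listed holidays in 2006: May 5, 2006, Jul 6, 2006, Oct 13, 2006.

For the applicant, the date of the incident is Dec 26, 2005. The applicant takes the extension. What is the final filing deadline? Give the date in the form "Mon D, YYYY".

Trigger date Dec 26, 2005 + 30 calendar days = Jan 25, 2006.
Jan 25, 2006 is a Wednesday and not a listed holiday, so it stands.
The 6 months extension carries Jan 25, 2006 to Jul 25, 2006.
Jul 25, 2006 (Tuesday) is already a business day.
Final deadline: Jul 25, 2006.

Jul 25, 2006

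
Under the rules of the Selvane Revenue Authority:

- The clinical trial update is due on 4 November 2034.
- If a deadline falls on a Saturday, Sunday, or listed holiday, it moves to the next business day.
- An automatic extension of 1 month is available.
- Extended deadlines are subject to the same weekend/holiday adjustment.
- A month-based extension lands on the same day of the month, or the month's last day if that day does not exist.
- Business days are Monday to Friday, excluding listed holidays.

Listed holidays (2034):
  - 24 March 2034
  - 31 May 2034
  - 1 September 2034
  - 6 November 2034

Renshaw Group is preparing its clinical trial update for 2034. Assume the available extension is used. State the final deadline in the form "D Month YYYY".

Start from the fixed due date, 4 November 2034.
Because 4 November 2034 is a Saturday, the deadline becomes 7 November 2034 (Tuesday).
Applying the 1 month extension: 1 month after 7 November 2034 is 7 December 2034.
7 December 2034 (Thursday) is already a business day.
Deadline: 7 December 2034.

7 December 2034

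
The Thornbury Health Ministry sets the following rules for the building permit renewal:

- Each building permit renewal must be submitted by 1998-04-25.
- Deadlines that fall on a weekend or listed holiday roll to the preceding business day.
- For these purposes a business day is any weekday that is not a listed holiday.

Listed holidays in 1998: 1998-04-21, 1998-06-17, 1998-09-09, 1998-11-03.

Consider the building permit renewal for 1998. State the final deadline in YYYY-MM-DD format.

The stated deadline is 1998-04-25.
1998-04-25 is a Saturday, so it moves to the preceding business day, 1998-04-24 (Friday).
So the filing is due 1998-04-24.

1998-04-24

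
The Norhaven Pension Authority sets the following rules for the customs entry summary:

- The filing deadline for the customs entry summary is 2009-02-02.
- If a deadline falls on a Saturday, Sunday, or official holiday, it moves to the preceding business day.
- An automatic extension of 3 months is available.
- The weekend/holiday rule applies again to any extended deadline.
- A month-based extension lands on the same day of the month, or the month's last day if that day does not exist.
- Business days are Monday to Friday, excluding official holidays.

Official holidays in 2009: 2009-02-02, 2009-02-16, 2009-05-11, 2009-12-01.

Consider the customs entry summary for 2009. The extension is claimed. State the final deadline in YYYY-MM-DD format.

2009-04-30

The statutory due date is 2009-02-02.
Because 2009-02-02 is a listed holiday, the deadline becomes 2009-01-30 (Friday).
The 3 months extension carries 2009-01-30 to 2009-04-30.
2009-04-30 (Thursday) is already a business day.
Deadline: 2009-04-30.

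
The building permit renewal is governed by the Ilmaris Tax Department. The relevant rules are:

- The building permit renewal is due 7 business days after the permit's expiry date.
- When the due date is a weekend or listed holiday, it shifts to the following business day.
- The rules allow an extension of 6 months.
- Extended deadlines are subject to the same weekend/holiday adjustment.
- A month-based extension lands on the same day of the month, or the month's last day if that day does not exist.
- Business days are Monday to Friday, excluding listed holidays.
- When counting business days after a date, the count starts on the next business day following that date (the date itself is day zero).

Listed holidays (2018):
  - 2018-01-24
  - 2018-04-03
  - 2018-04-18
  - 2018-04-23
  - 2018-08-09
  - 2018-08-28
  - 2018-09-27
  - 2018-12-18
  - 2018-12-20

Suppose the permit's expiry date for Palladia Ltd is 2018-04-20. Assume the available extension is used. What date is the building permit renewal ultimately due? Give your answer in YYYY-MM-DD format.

7 business days after 2018-04-20, excluding weekends and holidays, is 2018-05-02.
2018-05-02 is a Wednesday and not a listed holiday, so it stands.
Applying the 6 months extension: 6 months after 2018-05-02 is 2018-11-02.
2018-11-02 falls on a Friday, which is a business day, so no adjustment is needed.
The final due date is 2018-11-02.

2018-11-02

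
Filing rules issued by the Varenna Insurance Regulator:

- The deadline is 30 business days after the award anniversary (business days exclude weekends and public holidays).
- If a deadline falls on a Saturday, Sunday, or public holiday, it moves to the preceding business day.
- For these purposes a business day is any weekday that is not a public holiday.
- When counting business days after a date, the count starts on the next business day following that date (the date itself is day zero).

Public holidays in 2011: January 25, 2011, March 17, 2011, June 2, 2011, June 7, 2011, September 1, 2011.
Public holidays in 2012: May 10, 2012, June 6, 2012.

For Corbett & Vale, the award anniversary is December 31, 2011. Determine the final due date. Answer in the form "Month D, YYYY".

February 10, 2012

Counting 30 business days after December 31, 2011 (skipping weekends and listed holidays) reaches February 10, 2012.
February 10, 2012 (Friday) is already a business day.
Final deadline: February 10, 2012.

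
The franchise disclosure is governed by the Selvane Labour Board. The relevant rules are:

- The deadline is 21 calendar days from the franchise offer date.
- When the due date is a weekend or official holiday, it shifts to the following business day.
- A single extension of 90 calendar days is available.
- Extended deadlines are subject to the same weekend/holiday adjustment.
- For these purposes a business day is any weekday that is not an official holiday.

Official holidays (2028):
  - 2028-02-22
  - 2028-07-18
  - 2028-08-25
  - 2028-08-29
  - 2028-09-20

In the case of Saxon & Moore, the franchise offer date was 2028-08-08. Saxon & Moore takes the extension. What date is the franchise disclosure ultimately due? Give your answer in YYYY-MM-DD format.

21 calendar days after 2028-08-08 is 2028-08-29.
2028-08-29 falls on a listed holiday. Rolling to the next business day gives 2028-08-30, a Wednesday.
The 90-calendar-day extension moves the deadline from 2028-08-30 to 2028-11-28.
2028-11-28 is a Tuesday and not a listed holiday, so it stands.
Final deadline: 2028-11-28.

2028-11-28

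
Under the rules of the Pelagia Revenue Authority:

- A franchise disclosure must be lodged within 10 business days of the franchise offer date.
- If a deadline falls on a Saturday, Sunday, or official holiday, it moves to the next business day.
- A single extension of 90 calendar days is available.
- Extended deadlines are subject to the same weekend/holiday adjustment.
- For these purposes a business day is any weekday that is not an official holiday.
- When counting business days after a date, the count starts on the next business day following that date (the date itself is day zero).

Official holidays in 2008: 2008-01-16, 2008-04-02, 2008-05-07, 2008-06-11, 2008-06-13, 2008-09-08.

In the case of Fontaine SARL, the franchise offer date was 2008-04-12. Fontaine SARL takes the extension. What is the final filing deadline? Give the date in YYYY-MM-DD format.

2008-07-24

10 business days after 2008-04-12, excluding weekends and holidays, is 2008-04-25.
2008-04-25 is a Friday and not a listed holiday, so it stands.
The 90-calendar-day extension moves the deadline from 2008-04-25 to 2008-07-24.
2008-07-24 (Thursday) is already a business day.
The final due date is 2008-07-24.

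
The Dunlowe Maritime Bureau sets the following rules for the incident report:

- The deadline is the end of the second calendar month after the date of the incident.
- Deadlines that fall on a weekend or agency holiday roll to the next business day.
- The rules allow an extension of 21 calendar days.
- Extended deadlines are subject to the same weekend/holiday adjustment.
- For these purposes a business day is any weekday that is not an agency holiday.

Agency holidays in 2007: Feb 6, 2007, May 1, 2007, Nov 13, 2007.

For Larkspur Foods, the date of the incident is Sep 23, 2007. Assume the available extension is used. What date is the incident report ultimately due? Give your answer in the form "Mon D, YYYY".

2 months after Sep 23, 2007 is November 2007; that month ends on Nov 30, 2007.
Nov 30, 2007 (Friday) is already a business day.
The 21-calendar-day extension moves the deadline from Nov 30, 2007 to Dec 21, 2007.
Dec 21, 2007 is a Friday and not a listed holiday, so it stands.
Final deadline: Dec 21, 2007.

Dec 21, 2007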